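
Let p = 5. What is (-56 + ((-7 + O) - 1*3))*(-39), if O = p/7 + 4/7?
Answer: 17667/7 ≈ 2523.9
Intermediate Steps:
O = 9/7 (O = 5/7 + 4/7 = 9/7 ≈ 1.2857)
(-56 + ((-7 + O) - 1*3))*(-39) = (-56 + ((-7 + 9/7) - 1*3))*(-39) = (-56 + (-40/7 - 3))*(-39) = (-56 - 61/7)*(-39) = -453/7*(-39) = 17667/7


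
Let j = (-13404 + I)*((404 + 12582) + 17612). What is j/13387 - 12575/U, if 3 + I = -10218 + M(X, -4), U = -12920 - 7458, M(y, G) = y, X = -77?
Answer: -14778645953363/272800286 ≈ -54174.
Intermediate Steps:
U = -20378
I = -10298 (I = -3 + (-10218 - 77) = -3 - 10295 = -10298)
j = -725233796 (j = (-13404 - 10298)*((404 + 12582) + 17612) = -23702*(12986 + 17612) = -23702*30598 = -725233796)
j/13387 - 12575/U = -725233796/13387 - 12575/(-20378) = -725233796*1/13387 - 12575*(-1/20378) = -725233796/13387 + 12575/20378 = -14778645953363/272800286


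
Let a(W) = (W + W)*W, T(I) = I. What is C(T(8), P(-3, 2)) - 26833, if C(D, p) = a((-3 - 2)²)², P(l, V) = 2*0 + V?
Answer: 1535667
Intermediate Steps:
a(W) = 2*W² (a(W) = (2*W)*W = 2*W²)
P(l, V) = V (P(l, V) = 0 + V = V)
C(D, p) = 1562500 (C(D, p) = (2*((-3 - 2)²)²)² = (2*((-5)²)²)² = (2*25²)² = (2*625)² = 1250² = 1562500)
C(T(8), P(-3, 2)) - 26833 = 1562500 - 26833 = 1535667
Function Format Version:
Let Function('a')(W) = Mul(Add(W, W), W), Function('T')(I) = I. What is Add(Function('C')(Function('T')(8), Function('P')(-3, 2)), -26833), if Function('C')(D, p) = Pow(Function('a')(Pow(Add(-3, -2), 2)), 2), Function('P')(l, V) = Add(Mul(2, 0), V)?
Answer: 1535667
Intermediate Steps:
Function('a')(W) = Mul(2, Pow(W, 2)) (Function('a')(W) = Mul(Mul(2, W), W) = Mul(2, Pow(W, 2)))
Function('P')(l, V) = V (Function('P')(l, V) = Add(0, V) = V)
Function('C')(D, p) = 1562500 (Function('C')(D, p) = Pow(Mul(2, Pow(Pow(Add(-3, -2), 2), 2)), 2) = Pow(Mul(2, Pow(Pow(-5, 2), 2)), 2) = Pow(Mul(2, Pow(25, 2)), 2) = Pow(Mul(2, 625), 2) = Pow(1250, 2) = 1562500)
Add(Function('C')(Function('T')(8), Function('P')(-3, 2)), -26833) = Add(1562500, -26833) = 1535667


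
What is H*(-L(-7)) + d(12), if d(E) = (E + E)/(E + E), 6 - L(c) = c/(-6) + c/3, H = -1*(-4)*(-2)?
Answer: 175/3 ≈ 58.333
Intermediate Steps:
H = -8 (H = 4*(-2) = -8)
L(c) = 6 - c/6 (L(c) = 6 - (c/(-6) + c/3) = 6 - (c*(-⅙) + c*(⅓)) = 6 - (-c/6 + c/3) = 6 - c/6)
d(E) = 1 (d(E) = (2*E)/((2*E)) = (2*E)*(1/(2*E)) = 1)
H*(-L(-7)) + d(12) = -(-8)*(6 - ⅙*(-7)) + 1 = -(-8)*(6 + 7/6) + 1 = -(-8)*43/6 + 1 = -8*(-43/6) + 1 = 172/3 + 1 = 175/3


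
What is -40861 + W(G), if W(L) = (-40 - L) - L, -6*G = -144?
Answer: -40949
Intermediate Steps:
G = 24 (G = -⅙*(-144) = 24)
W(L) = -40 - 2*L
-40861 + W(G) = -40861 + (-40 - 2*24) = -40861 + (-40 - 48) = -40861 - 88 = -40949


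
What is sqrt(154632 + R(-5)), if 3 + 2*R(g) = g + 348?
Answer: sqrt(154802) ≈ 393.45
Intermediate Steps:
R(g) = 345/2 + g/2 (R(g) = -3/2 + (g + 348)/2 = -3/2 + (348 + g)/2 = -3/2 + (174 + g/2) = 345/2 + g/2)
sqrt(154632 + R(-5)) = sqrt(154632 + (345/2 + (1/2)*(-5))) = sqrt(154632 + (345/2 - 5/2)) = sqrt(154632 + 170) = sqrt(154802)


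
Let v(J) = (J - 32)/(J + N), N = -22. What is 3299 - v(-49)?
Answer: 234148/71 ≈ 3297.9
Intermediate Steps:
v(J) = (-32 + J)/(-22 + J) (v(J) = (J - 32)/(J - 22) = (-32 + J)/(-22 + J))
3299 - v(-49) = 3299 - (-32 - 49)/(-22 - 49) = 3299 - (-81)/(-71) = 3299 - (-1)*(-81)/71 = 3299 - 1*81/71 = 3299 - 81/71 = 234148/71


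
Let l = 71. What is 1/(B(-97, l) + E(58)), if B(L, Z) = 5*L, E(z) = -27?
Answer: -1/512 ≈ -0.0019531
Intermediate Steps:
1/(B(-97, l) + E(58)) = 1/(5*(-97) - 27) = 1/(-485 - 27) = 1/(-512) = -1/512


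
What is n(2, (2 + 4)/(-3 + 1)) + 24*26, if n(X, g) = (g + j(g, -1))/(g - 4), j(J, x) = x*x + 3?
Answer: 4367/7 ≈ 623.86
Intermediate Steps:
j(J, x) = 3 + x² (j(J, x) = x² + 3 = 3 + x²)
n(X, g) = (4 + g)/(-4 + g) (n(X, g) = (g + (3 + (-1)²))/(g - 4) = (g + (3 + 1))/(-4 + g) = (g + 4)/(-4 + g) = (4 + g)/(-4 + g))
n(2, (2 + 4)/(-3 + 1)) + 24*26 = (4 + (2 + 4)/(-3 + 1))/(-4 + (2 + 4)/(-3 + 1)) + 24*26 = (4 + 6/(-2))/(-4 + 6/(-2)) + 624 = (4 + 6*(-½))/(-4 + 6*(-½)) + 624 = (4 - 3)/(-4 - 3) + 624 = 1/(-7) + 624 = -⅐*1 + 624 = -⅐ + 624 = 4367/7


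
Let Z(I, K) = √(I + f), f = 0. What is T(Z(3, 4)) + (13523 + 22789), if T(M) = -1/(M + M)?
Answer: 36312 - √3/6 ≈ 36312.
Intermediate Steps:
Z(I, K) = √I (Z(I, K) = √(I + 0) = √I)
T(M) = -1/(2*M)
T(Z(3, 4)) + (13523 + 22789) = -√3/3/2 + (13523 + 22789) = -√3/6 + 36312 = 36312 - √3/6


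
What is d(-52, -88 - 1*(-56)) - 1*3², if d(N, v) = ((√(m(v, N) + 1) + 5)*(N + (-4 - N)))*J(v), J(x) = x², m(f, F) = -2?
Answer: -20489 - 4096*I ≈ -20489.0 - 4096.0*I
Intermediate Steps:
d(N, v) = v²*(-20 - 4*I) (d(N, v) = ((√(-2 + 1) + 5)*(N + (-4 - N)))*v² = ((√(-1) + 5)*(-4))*v² = ((I + 5)*(-4))*v² = ((5 + I)*(-4))*v² = (-20 - 4*I)*v² = v²*(-20 - 4*I))
d(-52, -88 - 1*(-56)) - 1*3² = 4*(-88 - 1*(-56))²*(-5 - I) - 1*3² = 4*(-88 + 56)²*(-5 - I) - 1*9 = 4*(-32)²*(-5 - I) - 9 = 4*1024*(-5 - I) - 9 = (-20480 - 4096*I) - 9 = -20489 - 4096*I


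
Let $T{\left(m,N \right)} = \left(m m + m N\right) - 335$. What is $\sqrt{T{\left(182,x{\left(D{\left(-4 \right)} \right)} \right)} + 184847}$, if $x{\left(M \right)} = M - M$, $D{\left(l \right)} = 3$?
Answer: $2 \sqrt{54409} \approx 466.51$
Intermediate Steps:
$x{\left(M \right)} = 0$
$T{\left(m,N \right)} = -335 + m^{2} + N m$ ($T{\left(m,N \right)} = \left(m^{2} + N m\right) - 335 = -335 + m^{2} + N m$)
$\sqrt{T{\left(182,x{\left(D{\left(-4 \right)} \right)} \right)} + 184847} = \sqrt{\left(-335 + 182^{2} + 0 \cdot 182\right) + 184847} = \sqrt{\left(-335 + 33124 + 0\right) + 184847} = \sqrt{32789 + 184847} = \sqrt{217636} = 2 \sqrt{54409}$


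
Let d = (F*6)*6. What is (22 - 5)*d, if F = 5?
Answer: 3060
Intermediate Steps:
d = 180 (d = (5*6)*6 = 30*6 = 180)
(22 - 5)*d = (22 - 5)*180 = 17*180 = 3060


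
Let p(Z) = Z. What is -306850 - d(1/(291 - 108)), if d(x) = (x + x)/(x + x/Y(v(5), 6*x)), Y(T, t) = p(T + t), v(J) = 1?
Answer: -19024763/62 ≈ -3.0685e+5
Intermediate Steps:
Y(T, t) = T + t
d(x) = 2*x/(x + x/(1 + 6*x)) (d(x) = (x + x)/(x + x/(1 + 6*x)) = (2*x)/(x + x/(1 + 6*x)) = 2*x/(x + x/(1 + 6*x)))
-306850 - d(1/(291 - 108)) = -306850 - (1 + 6/(291 - 108))/(1 + 3/(291 - 108)) = -306850 - (1 + 6/183)/(1 + 3/183) = -306850 - (1 + 6*(1/183))/(1 + 3*(1/183)) = -306850 - (1 + 2/61)/(1 + 1/61) = -306850 - 63/(62/61*61) = -306850 - 61*63/(62*61) = -306850 - 1*63/62 = -306850 - 63/62 = -19024763/62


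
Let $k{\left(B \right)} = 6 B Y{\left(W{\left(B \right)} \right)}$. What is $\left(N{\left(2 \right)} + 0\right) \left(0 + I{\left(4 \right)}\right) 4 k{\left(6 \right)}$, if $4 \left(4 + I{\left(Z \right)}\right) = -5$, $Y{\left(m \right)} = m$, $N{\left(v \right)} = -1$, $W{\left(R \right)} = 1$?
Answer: $756$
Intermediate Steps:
$I{\left(Z \right)} = - \frac{21}{4}$ ($I{\left(Z \right)} = -4 + \frac{1}{4} \left(-5\right) = -4 - \frac{5}{4} = - \frac{21}{4}$)
$k{\left(B \right)} = 6 B$ ($k{\left(B \right)} = 6 B 1 = 6 B$)
$\left(N{\left(2 \right)} + 0\right) \left(0 + I{\left(4 \right)}\right) 4 k{\left(6 \right)} = \left(-1 + 0\right) \left(0 - \frac{21}{4}\right) 4 \cdot 6 \cdot 6 = \left(-1\right) \left(- \frac{21}{4}\right) 4 \cdot 36 = \frac{21}{4} \cdot 4 \cdot 36 = 21 \cdot 36 = 756$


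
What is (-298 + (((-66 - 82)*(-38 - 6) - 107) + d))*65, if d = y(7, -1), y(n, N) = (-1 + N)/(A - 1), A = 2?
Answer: 396825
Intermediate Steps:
y(n, N) = -1 + N (y(n, N) = (-1 + N)/(2 - 1) = (-1 + N)/1 = (-1 + N)*1 = -1 + N)
d = -2 (d = -1 - 1 = -2)
(-298 + (((-66 - 82)*(-38 - 6) - 107) + d))*65 = (-298 + (((-66 - 82)*(-38 - 6) - 107) - 2))*65 = (-298 + ((-148*(-44) - 107) - 2))*65 = (-298 + ((6512 - 107) - 2))*65 = (-298 + (6405 - 2))*65 = (-298 + 6403)*65 = 6105*65 = 396825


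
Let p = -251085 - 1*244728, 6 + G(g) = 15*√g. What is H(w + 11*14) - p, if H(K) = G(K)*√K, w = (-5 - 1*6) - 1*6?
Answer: 497868 - 6*√137 ≈ 4.9780e+5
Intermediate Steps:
G(g) = -6 + 15*√g
w = -17 (w = (-5 - 6) - 6 = -11 - 6 = -17)
H(K) = √K*(-6 + 15*√K) (H(K) = (-6 + 15*√K)*√K = √K*(-6 + 15*√K))
p = -495813 (p = -251085 - 244728 = -495813)
H(w + 11*14) - p = (-6*√(-17 + 11*14) + 15*(-17 + 11*14)) - 1*(-495813) = (-6*√(-17 + 154) + 15*(-17 + 154)) + 495813 = (-6*√137 + 15*137) + 495813 = (-6*√137 + 2055) + 495813 = (2055 - 6*√137) + 495813 = 497868 - 6*√137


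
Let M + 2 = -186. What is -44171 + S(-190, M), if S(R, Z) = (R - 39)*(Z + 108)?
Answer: -25851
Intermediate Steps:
M = -188 (M = -2 - 186 = -188)
S(R, Z) = (-39 + R)*(108 + Z)
-44171 + S(-190, M) = -44171 + (-4212 - 39*(-188) + 108*(-190) - 190*(-188)) = -44171 + (-4212 + 7332 - 20520 + 35720) = -44171 + 18320 = -25851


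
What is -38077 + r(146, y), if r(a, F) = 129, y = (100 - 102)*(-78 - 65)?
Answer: -37948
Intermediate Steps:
y = 286 (y = -2*(-143) = 286)
-38077 + r(146, y) = -38077 + 129 = -37948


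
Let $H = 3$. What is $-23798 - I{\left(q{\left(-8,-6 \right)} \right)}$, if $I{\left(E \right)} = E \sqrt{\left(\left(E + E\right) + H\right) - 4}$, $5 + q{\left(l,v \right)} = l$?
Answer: $-23798 + 39 i \sqrt{3} \approx -23798.0 + 67.55 i$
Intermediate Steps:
$q{\left(l,v \right)} = -5 + l$
$I{\left(E \right)} = E \sqrt{-1 + 2 E}$ ($I{\left(E \right)} = E \sqrt{\left(\left(E + E\right) + 3\right) - 4} = E \sqrt{\left(2 E + 3\right) - 4} = E \sqrt{\left(3 + 2 E\right) - 4} = E \sqrt{-1 + 2 E}$)
$-23798 - I{\left(q{\left(-8,-6 \right)} \right)} = -23798 - \left(-5 - 8\right) \sqrt{-1 + 2 \left(-5 - 8\right)} = -23798 - - 13 \sqrt{-1 + 2 \left(-13\right)} = -23798 - - 13 \sqrt{-1 - 26} = -23798 - - 13 \sqrt{-27} = -23798 - - 13 \cdot 3 i \sqrt{3} = -23798 - - 39 i \sqrt{3} = -23798 + 39 i \sqrt{3}$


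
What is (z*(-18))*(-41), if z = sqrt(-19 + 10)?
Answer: 2214*I ≈ 2214.0*I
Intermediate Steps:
z = 3*I (z = sqrt(-9) = 3*I ≈ 3.0*I)
(z*(-18))*(-41) = ((3*I)*(-18))*(-41) = -54*I*(-41) = 2214*I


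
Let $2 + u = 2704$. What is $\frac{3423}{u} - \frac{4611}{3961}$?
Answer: $\frac{157083}{1528946} \approx 0.10274$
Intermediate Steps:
$u = 2702$ ($u = -2 + 2704 = 2702$)
$\frac{3423}{u} - \frac{4611}{3961} = \frac{3423}{2702} - \frac{4611}{3961} = 3423 \cdot \frac{1}{2702} - \frac{4611}{3961} = \frac{489}{386} - \frac{4611}{3961} = \frac{157083}{1528946}$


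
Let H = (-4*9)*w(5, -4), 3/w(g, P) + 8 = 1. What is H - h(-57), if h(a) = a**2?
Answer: -22635/7 ≈ -3233.6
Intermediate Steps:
w(g, P) = -3/7 (w(g, P) = 3/(-8 + 1) = 3/(-7) = 3*(-1/7) = -3/7)
H = 108/7 (H = -4*9*(-3/7) = -36*(-3/7) = 108/7 ≈ 15.429)
H - h(-57) = 108/7 - 1*(-57)**2 = 108/7 - 1*3249 = 108/7 - 3249 = -22635/7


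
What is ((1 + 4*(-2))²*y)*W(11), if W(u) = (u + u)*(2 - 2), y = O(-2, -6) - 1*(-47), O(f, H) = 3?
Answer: 0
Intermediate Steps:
y = 50 (y = 3 - 1*(-47) = 3 + 47 = 50)
W(u) = 0 (W(u) = (2*u)*0 = 0)
((1 + 4*(-2))²*y)*W(11) = ((1 + 4*(-2))²*50)*0 = ((1 - 8)²*50)*0 = ((-7)²*50)*0 = (49*50)*0 = 2450*0 = 0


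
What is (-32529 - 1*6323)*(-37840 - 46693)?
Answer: 3284276116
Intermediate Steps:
(-32529 - 1*6323)*(-37840 - 46693) = (-32529 - 6323)*(-84533) = -38852*(-84533) = 3284276116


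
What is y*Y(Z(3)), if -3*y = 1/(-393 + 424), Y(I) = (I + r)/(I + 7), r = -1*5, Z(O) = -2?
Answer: 7/465 ≈ 0.015054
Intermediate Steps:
r = -5
Y(I) = (-5 + I)/(7 + I) (Y(I) = (I - 5)/(I + 7) = (-5 + I)/(7 + I))
y = -1/93 (y = -1/(3*(-393 + 424)) = -⅓/31 = -⅓*1/31 = -1/93 ≈ -0.010753)
y*Y(Z(3)) = -(-5 - 2)/(93*(7 - 2)) = -(-7)/(93*5) = -(-7)/465 = -1/93*(-7/5) = 7/465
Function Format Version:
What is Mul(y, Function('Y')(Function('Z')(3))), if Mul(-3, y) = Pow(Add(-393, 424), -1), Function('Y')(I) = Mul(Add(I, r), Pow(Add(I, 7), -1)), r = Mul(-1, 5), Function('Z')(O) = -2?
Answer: Rational(7, 465) ≈ 0.015054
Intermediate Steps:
r = -5
Function('Y')(I) = Mul(Pow(Add(7, I), -1), Add(-5, I)) (Function('Y')(I) = Mul(Add(I, -5), Pow(Add(I, 7), -1)) = Mul(Add(-5, I), Pow(Add(7, I), -1)) = Mul(Pow(Add(7, I), -1), Add(-5, I)))
y = Rational(-1, 93) (y = Mul(Rational(-1, 3), Pow(Add(-393, 424), -1)) = Mul(Rational(-1, 3), Pow(31, -1)) = Mul(Rational(-1, 3), Rational(1, 31)) = Rational(-1, 93) ≈ -0.010753)
Mul(y, Function('Y')(Function('Z')(3))) = Mul(Rational(-1, 93), Mul(Pow(Add(7, -2), -1), Add(-5, -2))) = Mul(Rational(-1, 93), Mul(Pow(5, -1), -7)) = Mul(Rational(-1, 93), Mul(Rational(1, 5), -7)) = Mul(Rational(-1, 93), Rational(-7, 5)) = Rational(7, 465)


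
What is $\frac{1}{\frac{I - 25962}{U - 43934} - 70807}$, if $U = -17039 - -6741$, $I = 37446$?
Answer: $- \frac{13558}{960004177} \approx -1.4123 \cdot 10^{-5}$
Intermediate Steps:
$U = -10298$ ($U = -17039 + 6741 = -10298$)
$\frac{1}{\frac{I - 25962}{U - 43934} - 70807} = \frac{1}{\frac{37446 - 25962}{-10298 - 43934} - 70807} = \frac{1}{\frac{11484}{-54232} - 70807} = \frac{1}{11484 \left(- \frac{1}{54232}\right) - 70807} = \frac{1}{- \frac{2871}{13558} - 70807} = \frac{1}{- \frac{960004177}{13558}} = - \frac{13558}{960004177}$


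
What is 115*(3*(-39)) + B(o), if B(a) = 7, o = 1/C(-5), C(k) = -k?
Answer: -13448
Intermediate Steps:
o = 1/5 (o = 1/(-1*(-5)) = 1/5 ≈ 0.20000)
115*(3*(-39)) + B(o) = 115*(3*(-39)) + 7 = 115*(-117) + 7 = -13455 + 7 = -13448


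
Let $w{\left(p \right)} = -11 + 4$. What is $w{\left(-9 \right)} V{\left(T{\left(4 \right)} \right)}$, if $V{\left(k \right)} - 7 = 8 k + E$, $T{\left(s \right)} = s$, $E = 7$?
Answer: $-322$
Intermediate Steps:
$w{\left(p \right)} = -7$
$V{\left(k \right)} = 14 + 8 k$ ($V{\left(k \right)} = 7 + \left(8 k + 7\right) = 7 + \left(7 + 8 k\right) = 14 + 8 k$)
$w{\left(-9 \right)} V{\left(T{\left(4 \right)} \right)} = - 7 \left(14 + 8 \cdot 4\right) = - 7 \left(14 + 32\right) = \left(-7\right) 46 = -322$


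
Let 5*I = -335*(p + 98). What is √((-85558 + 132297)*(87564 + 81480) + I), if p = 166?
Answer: 6*√219470273 ≈ 88887.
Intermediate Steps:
I = -17688 (I = (-335*(166 + 98))/5 = (-335*264)/5 = (⅕)*(-88440) = -17688)
√((-85558 + 132297)*(87564 + 81480) + I) = √((-85558 + 132297)*(87564 + 81480) - 17688) = √(46739*169044 - 17688) = √(7900947516 - 17688) = √7900929828 = 6*√219470273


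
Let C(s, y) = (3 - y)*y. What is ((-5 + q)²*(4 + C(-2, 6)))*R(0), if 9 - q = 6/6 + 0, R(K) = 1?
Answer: -126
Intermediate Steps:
q = 8 (q = 9 - (6/6 + 0) = 9 - ((⅙)*6 + 0) = 9 - (1 + 0) = 9 - 1*1 = 9 - 1 = 8)
C(s, y) = y*(3 - y)
((-5 + q)²*(4 + C(-2, 6)))*R(0) = ((-5 + 8)²*(4 + 6*(3 - 1*6)))*1 = (3²*(4 + 6*(3 - 6)))*1 = (9*(4 + 6*(-3)))*1 = (9*(4 - 18))*1 = (9*(-14))*1 = -126*1 = -126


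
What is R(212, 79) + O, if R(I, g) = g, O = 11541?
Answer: 11620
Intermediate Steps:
R(212, 79) + O = 79 + 11541 = 11620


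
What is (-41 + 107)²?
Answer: 4356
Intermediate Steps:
(-41 + 107)² = 66² = 4356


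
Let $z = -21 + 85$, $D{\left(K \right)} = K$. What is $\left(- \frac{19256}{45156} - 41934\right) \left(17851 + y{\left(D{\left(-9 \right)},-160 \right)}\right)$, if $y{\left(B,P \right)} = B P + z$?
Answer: $- \frac{9162613257700}{11289} \approx -8.1164 \cdot 10^{8}$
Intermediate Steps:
$z = 64$
$y{\left(B,P \right)} = 64 + B P$ ($y{\left(B,P \right)} = B P + 64 = 64 + B P$)
$\left(- \frac{19256}{45156} - 41934\right) \left(17851 + y{\left(D{\left(-9 \right)},-160 \right)}\right) = \left(- \frac{19256}{45156} - 41934\right) \left(17851 + \left(64 - -1440\right)\right) = \left(\left(-19256\right) \frac{1}{45156} - 41934\right) \left(17851 + \left(64 + 1440\right)\right) = \left(- \frac{4814}{11289} - 41934\right) \left(17851 + 1504\right) = \left(- \frac{473397740}{11289}\right) 19355 = - \frac{9162613257700}{11289}$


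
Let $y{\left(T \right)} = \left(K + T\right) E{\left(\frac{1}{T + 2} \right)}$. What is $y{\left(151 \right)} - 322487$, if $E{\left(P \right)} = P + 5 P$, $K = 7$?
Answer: $- \frac{16446521}{51} \approx -3.2248 \cdot 10^{5}$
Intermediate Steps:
$E{\left(P \right)} = 6 P$
$y{\left(T \right)} = \frac{6 \left(7 + T\right)}{2 + T}$ ($y{\left(T \right)} = \left(7 + T\right) \frac{6}{T + 2} = \left(7 + T\right) \frac{6}{2 + T} = \frac{6 \left(7 + T\right)}{2 + T}$)
$y{\left(151 \right)} - 322487 = \frac{6 \left(7 + 151\right)}{2 + 151} - 322487 = 6 \cdot \frac{1}{153} \cdot 158 - 322487 = \frac{316}{51} - 322487 = - \frac{16446521}{51}$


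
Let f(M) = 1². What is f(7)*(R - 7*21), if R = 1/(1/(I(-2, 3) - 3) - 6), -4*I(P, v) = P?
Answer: -4709/32 ≈ -147.16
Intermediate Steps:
f(M) = 1
I(P, v) = -P/4
R = -5/32 (R = 1/(1/(-¼*(-2) - 3) - 6) = 1/(1/(½ - 3) - 6) = 1/(1/(-5/2) - 6) = 1/(-⅖ - 6) = 1/(-32/5) = -5/32 ≈ -0.15625)
f(7)*(R - 7*21) = 1*(-5/32 - 7*21) = 1*(-5/32 - 147) = 1*(-4709/32) = -4709/32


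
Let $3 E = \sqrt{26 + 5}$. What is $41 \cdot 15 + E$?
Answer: $615 + \frac{\sqrt{31}}{3} \approx 616.86$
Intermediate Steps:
$E = \frac{\sqrt{31}}{3}$ ($E = \frac{\sqrt{26 + 5}}{3} = \frac{\sqrt{31}}{3} \approx 1.8559$)
$41 \cdot 15 + E = 41 \cdot 15 + \frac{\sqrt{31}}{3} = 615 + \frac{\sqrt{31}}{3}$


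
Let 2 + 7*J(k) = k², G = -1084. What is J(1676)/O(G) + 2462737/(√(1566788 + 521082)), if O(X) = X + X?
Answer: -200641/1084 + 2462737*√2087870/2087870 ≈ 1519.3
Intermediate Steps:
J(k) = -2/7 + k²/7
O(X) = 2*X
J(1676)/O(G) + 2462737/(√(1566788 + 521082)) = (-2/7 + (⅐)*1676²)/((2*(-1084))) + 2462737/(√(1566788 + 521082)) = (-2/7 + (⅐)*2808976)/(-2168) + 2462737/(√2087870) = (-2/7 + 2808976/7)*(-1/2168) + 2462737*(√2087870/2087870) = 401282*(-1/2168) + 2462737*√2087870/2087870 = -200641/1084 + 2462737*√2087870/2087870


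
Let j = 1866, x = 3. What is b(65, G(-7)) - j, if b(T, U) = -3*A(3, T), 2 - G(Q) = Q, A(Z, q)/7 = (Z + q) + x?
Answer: -3357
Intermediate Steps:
A(Z, q) = 21 + 7*Z + 7*q (A(Z, q) = 7*((Z + q) + 3) = 7*(3 + Z + q) = 21 + 7*Z + 7*q)
G(Q) = 2 - Q
b(T, U) = -126 - 21*T (b(T, U) = -3*(21 + 7*3 + 7*T) = -3*(21 + 21 + 7*T) = -3*(42 + 7*T) = -126 - 21*T)
b(65, G(-7)) - j = (-126 - 21*65) - 1*1866 = (-126 - 1365) - 1866 = -1491 - 1866 = -3357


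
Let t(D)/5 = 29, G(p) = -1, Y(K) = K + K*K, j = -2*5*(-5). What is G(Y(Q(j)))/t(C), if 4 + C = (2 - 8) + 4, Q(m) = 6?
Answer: -1/145 ≈ -0.0068966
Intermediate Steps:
j = 50 (j = -10*(-5) = 50)
Y(K) = K + K**2
C = -6 (C = -4 + ((2 - 8) + 4) = -4 + (-6 + 4) = -4 - 2 = -6)
t(D) = 145 (t(D) = 5*29 = 145)
G(Y(Q(j)))/t(C) = -1/145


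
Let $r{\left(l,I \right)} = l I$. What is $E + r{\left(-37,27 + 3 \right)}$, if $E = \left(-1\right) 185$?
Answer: $-1295$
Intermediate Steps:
$r{\left(l,I \right)} = I l$
$E = -185$
$E + r{\left(-37,27 + 3 \right)} = -185 + \left(27 + 3\right) \left(-37\right) = -185 + 30 \left(-37\right) = -185 - 1110 = -1295$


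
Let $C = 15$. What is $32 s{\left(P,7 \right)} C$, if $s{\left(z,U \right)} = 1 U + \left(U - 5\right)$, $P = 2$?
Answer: $4320$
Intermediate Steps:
$s{\left(z,U \right)} = -5 + 2 U$ ($s{\left(z,U \right)} = U + \left(-5 + U\right) = -5 + 2 U$)
$32 s{\left(P,7 \right)} C = 32 \left(-5 + 2 \cdot 7\right) 15 = 32 \left(-5 + 14\right) 15 = 32 \cdot 9 \cdot 15 = 288 \cdot 15 = 4320$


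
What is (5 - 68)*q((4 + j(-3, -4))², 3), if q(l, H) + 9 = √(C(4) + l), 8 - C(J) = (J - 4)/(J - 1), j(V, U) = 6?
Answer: 567 - 378*√3 ≈ -87.715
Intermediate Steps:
C(J) = 8 - (-4 + J)/(-1 + J) (C(J) = 8 - (J - 4)/(J - 1) = 8 - (-4 + J)/(-1 + J))
q(l, H) = -9 + √(8 + l) (q(l, H) = -9 + √((-4 + 7*4)/(-1 + 4) + l) = -9 + √((-4 + 28)/3 + l) = -9 + √((⅓)*24 + l) = -9 + √(8 + l))
(5 - 68)*q((4 + j(-3, -4))², 3) = (5 - 68)*(-9 + √(8 + (4 + 6)²)) = -63*(-9 + √(8 + 10²)) = -63*(-9 + √(8 + 100)) = -63*(-9 + √108) = -63*(-9 + 6*√3) = 567 - 378*√3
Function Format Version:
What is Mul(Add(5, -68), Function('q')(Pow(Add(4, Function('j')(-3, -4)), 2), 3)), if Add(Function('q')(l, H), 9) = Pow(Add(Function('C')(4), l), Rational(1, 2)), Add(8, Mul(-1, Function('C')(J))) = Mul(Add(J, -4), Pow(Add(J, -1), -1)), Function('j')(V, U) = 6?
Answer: Add(567, Mul(-378, Pow(3, Rational(1, 2)))) ≈ -87.715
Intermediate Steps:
Function('C')(J) = Add(8, Mul(-1, Pow(Add(-1, J), -1), Add(-4, J))) (Function('C')(J) = Add(8, Mul(-1, Mul(Add(J, -4), Pow(Add(J, -1), -1)))) = Add(8, Mul(-1, Mul(Add(-4, J), Pow(Add(-1, J), -1)))) = Add(8, Mul(-1, Mul(Pow(Add(-1, J), -1), Add(-4, J)))) = Add(8, Mul(-1, Pow(Add(-1, J), -1), Add(-4, J))))
Function('q')(l, H) = Add(-9, Pow(Add(8, l), Rational(1, 2))) (Function('q')(l, H) = Add(-9, Pow(Add(Mul(Pow(Add(-1, 4), -1), Add(-4, Mul(7, 4))), l), Rational(1, 2))) = Add(-9, Pow(Add(Mul(Pow(3, -1), Add(-4, 28)), l), Rational(1, 2))) = Add(-9, Pow(Add(Mul(Rational(1, 3), 24), l), Rational(1, 2))) = Add(-9, Pow(Add(8, l), Rational(1, 2))))
Mul(Add(5, -68), Function('q')(Pow(Add(4, Function('j')(-3, -4)), 2), 3)) = Mul(Add(5, -68), Add(-9, Pow(Add(8, Pow(Add(4, 6), 2)), Rational(1, 2)))) = Mul(-63, Add(-9, Pow(Add(8, Pow(10, 2)), Rational(1, 2)))) = Mul(-63, Add(-9, Pow(Add(8, 100), Rational(1, 2)))) = Mul(-63, Add(-9, Pow(108, Rational(1, 2)))) = Mul(-63, Add(-9, Mul(6, Pow(3, Rational(1, 2))))) = Add(567, Mul(-378, Pow(3, Rational(1, 2))))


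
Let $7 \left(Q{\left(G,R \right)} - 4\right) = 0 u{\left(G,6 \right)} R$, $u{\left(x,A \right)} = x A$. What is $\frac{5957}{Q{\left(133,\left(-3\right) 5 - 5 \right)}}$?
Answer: $\frac{5957}{4} \approx 1489.3$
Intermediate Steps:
$u{\left(x,A \right)} = A x$
$Q{\left(G,R \right)} = 4$ ($Q{\left(G,R \right)} = 4 + \frac{0 \cdot 6 G R}{7} = 4 + \frac{0 R}{7} = 4 + \frac{1}{7} \cdot 0 = 4 + 0 = 4$)
$\frac{5957}{Q{\left(133,\left(-3\right) 5 - 5 \right)}} = \frac{5957}{4}$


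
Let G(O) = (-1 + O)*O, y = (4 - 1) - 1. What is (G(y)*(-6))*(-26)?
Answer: 312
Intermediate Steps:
y = 2 (y = 3 - 1 = 2)
G(O) = O*(-1 + O)
(G(y)*(-6))*(-26) = ((2*(-1 + 2))*(-6))*(-26) = ((2*1)*(-6))*(-26) = (2*(-6))*(-26) = -12*(-26) = 312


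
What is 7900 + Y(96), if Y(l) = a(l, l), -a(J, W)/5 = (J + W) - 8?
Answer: 6980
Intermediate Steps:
a(J, W) = 40 - 5*J - 5*W (a(J, W) = -5*((J + W) - 8) = -5*(-8 + J + W) = 40 - 5*J - 5*W)
Y(l) = 40 - 10*l (Y(l) = 40 - 5*l - 5*l = 40 - 10*l)
7900 + Y(96) = 7900 + (40 - 10*96) = 7900 + (40 - 960) = 7900 - 920 = 6980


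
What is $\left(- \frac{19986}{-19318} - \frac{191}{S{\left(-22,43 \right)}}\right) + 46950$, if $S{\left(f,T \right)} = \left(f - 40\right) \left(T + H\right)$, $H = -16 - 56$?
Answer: $\frac{815391232445}{17366882} \approx 46951.0$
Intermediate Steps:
$H = -72$
$S{\left(f,T \right)} = \left(-72 + T\right) \left(-40 + f\right)$ ($S{\left(f,T \right)} = \left(f - 40\right) \left(T - 72\right) = \left(-40 + f\right) \left(-72 + T\right) = \left(-72 + T\right) \left(-40 + f\right)$)
$\left(- \frac{19986}{-19318} - \frac{191}{S{\left(-22,43 \right)}}\right) + 46950 = \left(- \frac{19986}{-19318} - \frac{191}{2880 - -1584 - 1720 + 43 \left(-22\right)}\right) + 46950 = \left(\left(-19986\right) \left(- \frac{1}{19318}\right) - \frac{191}{2880 + 1584 - 1720 - 946}\right) + 46950 = \left(\frac{9993}{9659} - \frac{191}{1798}\right) + 46950 = \frac{16122545}{17366882} + 46950 = \frac{815391232445}{17366882}$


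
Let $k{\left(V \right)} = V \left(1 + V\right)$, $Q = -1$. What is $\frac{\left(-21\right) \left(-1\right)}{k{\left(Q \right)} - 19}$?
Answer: $- \frac{21}{19} \approx -1.1053$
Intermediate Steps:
$\frac{\left(-21\right) \left(-1\right)}{k{\left(Q \right)} - 19} = \frac{\left(-21\right) \left(-1\right)}{- (1 - 1) - 19} = \frac{21}{\left(-1\right) 0 - 19} = \frac{21}{0 - 19} = \frac{21}{-19} = 21 \left(- \frac{1}{19}\right) = - \frac{21}{19}$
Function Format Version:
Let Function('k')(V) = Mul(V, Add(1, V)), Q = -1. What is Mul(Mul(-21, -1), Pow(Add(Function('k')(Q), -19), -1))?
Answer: Rational(-21, 19) ≈ -1.1053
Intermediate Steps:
Mul(Mul(-21, -1), Pow(Add(Function('k')(Q), -19), -1)) = Mul(Mul(-21, -1), Pow(Add(Mul(-1, Add(1, -1)), -19), -1)) = Mul(21, Pow(Add(Mul(-1, 0), -19), -1)) = Mul(21, Pow(Add(0, -19), -1)) = Mul(21, Pow(-19, -1)) = Mul(21, Rational(-1, 19)) = Rational(-21, 19)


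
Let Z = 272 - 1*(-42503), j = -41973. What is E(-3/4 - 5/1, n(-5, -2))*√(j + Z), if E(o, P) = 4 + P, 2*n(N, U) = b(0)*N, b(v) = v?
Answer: 4*√802 ≈ 113.28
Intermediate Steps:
n(N, U) = 0 (n(N, U) = (0*N)/2 = (½)*0 = 0)
Z = 42775 (Z = 272 + 42503 = 42775)
E(-3/4 - 5/1, n(-5, -2))*√(j + Z) = (4 + 0)*√(-41973 + 42775) = 4*√802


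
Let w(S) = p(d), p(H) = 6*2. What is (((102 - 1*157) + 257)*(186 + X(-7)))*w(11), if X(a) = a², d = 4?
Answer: 569640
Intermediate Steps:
p(H) = 12
w(S) = 12
(((102 - 1*157) + 257)*(186 + X(-7)))*w(11) = (((102 - 1*157) + 257)*(186 + (-7)²))*12 = (((102 - 157) + 257)*(186 + 49))*12 = ((-55 + 257)*235)*12 = (202*235)*12 = 47470*12 = 569640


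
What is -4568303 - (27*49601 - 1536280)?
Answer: -4371250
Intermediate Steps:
-4568303 - (27*49601 - 1536280) = -4568303 - (1339227 - 1536280) = -4568303 - 1*(-197053) = -4568303 + 197053 = -4371250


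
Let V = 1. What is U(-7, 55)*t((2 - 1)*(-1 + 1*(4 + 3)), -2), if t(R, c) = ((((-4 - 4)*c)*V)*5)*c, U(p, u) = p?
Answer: 1120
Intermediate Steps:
t(R, c) = -40*c**2 (t(R, c) = ((((-4 - 4)*c)*1)*5)*c = ((-8*c*1)*5)*c = (-8*c*5)*c = (-40*c)*c = -40*c**2)
U(-7, 55)*t((2 - 1)*(-1 + 1*(4 + 3)), -2) = -(-280)*(-2)**2 = -(-280)*4 = -7*(-160) = 1120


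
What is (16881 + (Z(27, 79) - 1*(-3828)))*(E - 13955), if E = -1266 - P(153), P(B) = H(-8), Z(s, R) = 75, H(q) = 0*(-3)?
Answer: -316353264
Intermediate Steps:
H(q) = 0
P(B) = 0
E = -1266 (E = -1266 - 1*0 = -1266 + 0 = -1266)
(16881 + (Z(27, 79) - 1*(-3828)))*(E - 13955) = (16881 + (75 - 1*(-3828)))*(-1266 - 13955) = (16881 + (75 + 3828))*(-15221) = (16881 + 3903)*(-15221) = 20784*(-15221) = -316353264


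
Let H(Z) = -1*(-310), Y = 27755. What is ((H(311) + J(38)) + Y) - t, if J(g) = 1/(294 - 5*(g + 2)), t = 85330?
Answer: -5382909/94 ≈ -57265.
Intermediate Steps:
J(g) = 1/(284 - 5*g) (J(g) = 1/(294 - 5*(2 + g)) = 1/(294 + (-10 - 5*g)) = 1/(284 - 5*g))
H(Z) = 310
((H(311) + J(38)) + Y) - t = ((310 - 1/(-284 + 5*38)) + 27755) - 1*85330 = ((310 - 1/(-284 + 190)) + 27755) - 85330 = ((310 - 1/(-94)) + 27755) - 85330 = ((310 - 1*(-1/94)) + 27755) - 85330 = ((310 + 1/94) + 27755) - 85330 = (29141/94 + 27755) - 85330 = 2638111/94 - 85330 = -5382909/94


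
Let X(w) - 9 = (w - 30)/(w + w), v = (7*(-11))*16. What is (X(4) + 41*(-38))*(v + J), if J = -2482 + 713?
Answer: 18633209/4 ≈ 4.6583e+6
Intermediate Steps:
v = -1232 (v = -77*16 = -1232)
X(w) = 9 + (-30 + w)/(2*w) (X(w) = 9 + (w - 30)/(w + w) = 9 + (-30 + w)/((2*w)) = 9 + (-30 + w)*(1/(2*w)) = 9 + (-30 + w)/(2*w))
J = -1769
(X(4) + 41*(-38))*(v + J) = ((19/2 - 15/4) + 41*(-38))*(-1232 - 1769) = ((19/2 - 15*1/4) - 1558)*(-3001) = ((19/2 - 15/4) - 1558)*(-3001) = (23/4 - 1558)*(-3001) = -6209/4*(-3001) = 18633209/4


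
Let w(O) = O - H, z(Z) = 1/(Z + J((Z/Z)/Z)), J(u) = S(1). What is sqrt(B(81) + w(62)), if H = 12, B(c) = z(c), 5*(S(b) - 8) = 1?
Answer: sqrt(9948030)/446 ≈ 7.0719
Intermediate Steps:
S(b) = 41/5 (S(b) = 8 + (1/5)*1 = 8 + 1/5 = 41/5)
J(u) = 41/5
z(Z) = 1/(41/5 + Z) (z(Z) = 1/(Z + 41/5) = 1/(41/5 + Z))
B(c) = 5/(41 + 5*c)
w(O) = -12 + O (w(O) = O - 1*12 = O - 12 = -12 + O)
sqrt(B(81) + w(62)) = sqrt(5/(41 + 5*81) + (-12 + 62)) = sqrt(5/(41 + 405) + 50) = sqrt(5/446 + 50) = sqrt(22305/446) = sqrt(9948030)/446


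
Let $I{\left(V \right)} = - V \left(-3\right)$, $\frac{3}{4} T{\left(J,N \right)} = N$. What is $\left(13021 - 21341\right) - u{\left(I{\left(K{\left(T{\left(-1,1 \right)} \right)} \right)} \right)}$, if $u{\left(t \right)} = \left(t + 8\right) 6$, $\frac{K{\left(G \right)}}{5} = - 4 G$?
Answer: $-7888$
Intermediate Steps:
$T{\left(J,N \right)} = \frac{4 N}{3}$
$K{\left(G \right)} = - 20 G$ ($K{\left(G \right)} = 5 \left(- 4 G\right) = - 20 G$)
$I{\left(V \right)} = 3 V$
$u{\left(t \right)} = 48 + 6 t$ ($u{\left(t \right)} = \left(8 + t\right) 6 = 48 + 6 t$)
$\left(13021 - 21341\right) - u{\left(I{\left(K{\left(T{\left(-1,1 \right)} \right)} \right)} \right)} = \left(13021 - 21341\right) - \left(48 + 6 \cdot 3 \left(- 20 \cdot \frac{4}{3} \cdot 1\right)\right) = -8320 - \left(48 + 6 \cdot 3 \left(\left(-20\right) \frac{4}{3}\right)\right) = -8320 - \left(48 + 6 \cdot 3 \left(- \frac{80}{3}\right)\right) = -8320 - \left(48 + 6 \left(-80\right)\right) = -8320 - \left(48 - 480\right) = -8320 - -432 = -8320 + 432 = -7888$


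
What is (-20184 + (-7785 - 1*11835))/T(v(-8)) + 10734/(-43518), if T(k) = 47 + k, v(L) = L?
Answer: -96256061/94289 ≈ -1020.9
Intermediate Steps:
(-20184 + (-7785 - 1*11835))/T(v(-8)) + 10734/(-43518) = (-20184 + (-7785 - 1*11835))/(47 - 8) + 10734/(-43518) = (-20184 + (-7785 - 11835))/39 + 10734*(-1/43518) = (-20184 - 19620)*(1/39) - 1789/7253 = -39804*1/39 - 1789/7253 = -13268/13 - 1789/7253 = -96256061/94289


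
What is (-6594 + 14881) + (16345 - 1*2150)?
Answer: 22482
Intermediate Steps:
(-6594 + 14881) + (16345 - 1*2150) = 8287 + (16345 - 2150) = 8287 + 14195 = 22482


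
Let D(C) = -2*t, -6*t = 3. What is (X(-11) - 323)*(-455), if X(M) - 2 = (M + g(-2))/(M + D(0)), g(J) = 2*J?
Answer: 290745/2 ≈ 1.4537e+5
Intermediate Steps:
t = -1/2 (t = -1/6*3 = -1/2 ≈ -0.50000)
D(C) = 1 (D(C) = -2*(-1/2) = 1)
X(M) = 2 + (-4 + M)/(1 + M) (X(M) = 2 + (M + 2*(-2))/(M + 1) = 2 + (M - 4)/(1 + M) = 2 + (-4 + M)/(1 + M))
(X(-11) - 323)*(-455) = ((-2 + 3*(-11))/(1 - 11) - 323)*(-455) = ((-2 - 33)/(-10) - 323)*(-455) = (-1/10*(-35) - 323)*(-455) = (7/2 - 323)*(-455) = -639/2*(-455) = 290745/2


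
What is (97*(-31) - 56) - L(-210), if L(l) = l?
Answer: -2853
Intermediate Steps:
(97*(-31) - 56) - L(-210) = (97*(-31) - 56) - 1*(-210) = (-3007 - 56) + 210 = -3063 + 210 = -2853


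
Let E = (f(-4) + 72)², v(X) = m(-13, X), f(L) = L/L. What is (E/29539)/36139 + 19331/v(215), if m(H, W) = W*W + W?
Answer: 20636281761611/49575160731240 ≈ 0.41626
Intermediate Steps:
f(L) = 1
m(H, W) = W + W² (m(H, W) = W² + W = W + W²)
v(X) = X*(1 + X)
E = 5329 (E = (1 + 72)² = 73² = 5329)
(E/29539)/36139 + 19331/v(215) = (5329/29539)/36139 + 19331/((215*(1 + 215))) = (5329*(1/29539))*(1/36139) + 19331/((215*216)) = (5329/29539)*(1/36139) + 19331/46440 = 5329/1067509921 + 19331*(1/46440) = 5329/1067509921 + 19331/46440 = 20636281761611/49575160731240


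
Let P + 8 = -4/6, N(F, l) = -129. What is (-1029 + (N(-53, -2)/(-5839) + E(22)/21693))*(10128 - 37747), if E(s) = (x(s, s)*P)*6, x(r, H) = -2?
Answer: 3599731168003870/126665427 ≈ 2.8419e+7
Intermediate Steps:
P = -26/3 (P = -8 - 4/6 = -8 - 4*⅙ = -8 - ⅔ = -26/3 ≈ -8.6667)
E(s) = 104 (E(s) = -2*(-26/3)*6 = (52/3)*6 = 104)
(-1029 + (N(-53, -2)/(-5839) + E(22)/21693))*(10128 - 37747) = (-1029 + (-129/(-5839) + 104/21693))*(10128 - 37747) = (-1029 + (-129*(-1/5839) + 104*(1/21693)))*(-27619) = (-1029 + (129/5839 + 104/21693))*(-27619) = (-1029 + 3405653/126665427)*(-27619) = -130335318730/126665427*(-27619) = 3599731168003870/126665427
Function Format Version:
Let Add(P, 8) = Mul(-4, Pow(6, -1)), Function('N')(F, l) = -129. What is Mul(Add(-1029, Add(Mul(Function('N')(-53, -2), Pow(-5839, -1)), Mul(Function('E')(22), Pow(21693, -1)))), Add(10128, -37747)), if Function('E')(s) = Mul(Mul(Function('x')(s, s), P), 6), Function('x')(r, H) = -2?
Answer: Rational(3599731168003870, 126665427) ≈ 2.8419e+7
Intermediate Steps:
P = Rational(-26, 3) (P = Add(-8, Mul(-4, Pow(6, -1))) = Add(-8, Mul(-4, Rational(1, 6))) = Add(-8, Rational(-2, 3)) = Rational(-26, 3) ≈ -8.6667)
Function('E')(s) = 104 (Function('E')(s) = Mul(Mul(-2, Rational(-26, 3)), 6) = Mul(Rational(52, 3), 6) = 104)
Mul(Add(-1029, Add(Mul(Function('N')(-53, -2), Pow(-5839, -1)), Mul(Function('E')(22), Pow(21693, -1)))), Add(10128, -37747)) = Mul(Add(-1029, Add(Mul(-129, Pow(-5839, -1)), Mul(104, Pow(21693, -1)))), Add(10128, -37747)) = Mul(Add(-1029, Add(Mul(-129, Rational(-1, 5839)), Mul(104, Rational(1, 21693)))), -27619) = Mul(Add(-1029, Add(Rational(129, 5839), Rational(104, 21693))), -27619) = Mul(Add(-1029, Rational(3405653, 126665427)), -27619) = Mul(Rational(-130335318730, 126665427), -27619) = Rational(3599731168003870, 126665427)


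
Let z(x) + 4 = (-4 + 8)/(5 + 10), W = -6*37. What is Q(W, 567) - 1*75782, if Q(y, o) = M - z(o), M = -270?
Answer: -1140724/15 ≈ -76048.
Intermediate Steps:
W = -222
z(x) = -56/15 (z(x) = -4 + (-4 + 8)/(5 + 10) = -4 + 4/15 = -56/15)
Q(y, o) = -3994/15 (Q(y, o) = -270 - 1*(-56/15) = -270 + 56/15 = -3994/15)
Q(W, 567) - 1*75782 = -3994/15 - 1*75782 = -3994/15 - 75782 = -1140724/15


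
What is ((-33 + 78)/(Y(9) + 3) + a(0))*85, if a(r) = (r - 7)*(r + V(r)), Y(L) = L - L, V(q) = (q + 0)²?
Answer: 1275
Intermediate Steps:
V(q) = q²
Y(L) = 0
a(r) = (-7 + r)*(r + r²) (a(r) = (r - 7)*(r + r²) = (-7 + r)*(r + r²))
((-33 + 78)/(Y(9) + 3) + a(0))*85 = ((-33 + 78)/(0 + 3) + 0*(-7 + 0² - 6*0))*85 = (45/3 + 0*(-7 + 0 + 0))*85 = (45*(⅓) + 0*(-7))*85 = (15 + 0)*85 = 15*85 = 1275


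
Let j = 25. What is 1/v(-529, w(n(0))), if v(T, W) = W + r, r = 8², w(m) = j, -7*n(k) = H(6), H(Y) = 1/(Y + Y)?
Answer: 1/89 ≈ 0.011236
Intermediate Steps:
H(Y) = 1/(2*Y)
n(k) = -1/84 (n(k) = -1/(14*6) = -⅐*1/12 = -1/84)
w(m) = 25
r = 64
v(T, W) = 64 + W (v(T, W) = W + 64 = 64 + W)
1/v(-529, w(n(0))) = 1/(64 + 25) = 1/89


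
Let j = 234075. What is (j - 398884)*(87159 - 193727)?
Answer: 17563365512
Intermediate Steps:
(j - 398884)*(87159 - 193727) = (234075 - 398884)*(87159 - 193727) = -164809*(-106568) = 17563365512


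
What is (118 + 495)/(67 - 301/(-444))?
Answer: 272172/30049 ≈ 9.0576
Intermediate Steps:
(118 + 495)/(67 - 301/(-444)) = 613/(67 - 301*(-1/444)) = 613/(67 + 301/444) = 613/(30049/444) = 613*(444/30049) = 272172/30049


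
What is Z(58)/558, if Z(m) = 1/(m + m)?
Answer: 1/64728 ≈ 1.5449e-5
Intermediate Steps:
Z(m) = 1/(2*m)
Z(58)/558 = ((½)/58)/558 = ((½)*(1/58))*(1/558) = (1/116)*(1/558) = 1/64728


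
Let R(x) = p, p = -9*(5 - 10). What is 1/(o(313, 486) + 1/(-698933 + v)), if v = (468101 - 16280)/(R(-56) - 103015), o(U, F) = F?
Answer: 71969582831/34977217152896 ≈ 0.0020576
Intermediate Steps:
p = 45 (p = -9*(-5) = 45)
R(x) = 45
v = -451821/102970 (v = (468101 - 16280)/(45 - 103015) = 451821/(-102970) = 451821*(-1/102970) = -451821/102970 ≈ -4.3879)
1/(o(313, 486) + 1/(-698933 + v)) = 1/(486 + 1/(-698933 - 451821/102970)) = 1/(486 + 1/(-71969582831/102970)) = 1/(486 - 102970/71969582831) = 1/(34977217152896/71969582831) = 71969582831/34977217152896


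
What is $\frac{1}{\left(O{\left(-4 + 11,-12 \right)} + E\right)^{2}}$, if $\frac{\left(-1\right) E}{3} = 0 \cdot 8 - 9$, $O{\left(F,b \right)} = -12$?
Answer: $\frac{1}{225} \approx 0.0044444$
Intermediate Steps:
$E = 27$ ($E = - 3 \left(0 \cdot 8 - 9\right) = - 3 \left(0 - 9\right) = \left(-3\right) \left(-9\right) = 27$)
$\frac{1}{\left(O{\left(-4 + 11,-12 \right)} + E\right)^{2}} = \frac{1}{\left(-12 + 27\right)^{2}} = \frac{1}{15^{2}} = \frac{1}{225}$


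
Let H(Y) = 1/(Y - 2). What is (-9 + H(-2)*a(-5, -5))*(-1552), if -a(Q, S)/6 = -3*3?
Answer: 34920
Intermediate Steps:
a(Q, S) = 54 (a(Q, S) = -(-18)*3 = -6*(-9) = 54)
H(Y) = 1/(-2 + Y)
(-9 + H(-2)*a(-5, -5))*(-1552) = (-9 + 54/(-2 - 2))*(-1552) = (-9 + 54/(-4))*(-1552) = (-9 - 1/4*54)*(-1552) = (-9 - 27/2)*(-1552) = -45/2*(-1552) = 34920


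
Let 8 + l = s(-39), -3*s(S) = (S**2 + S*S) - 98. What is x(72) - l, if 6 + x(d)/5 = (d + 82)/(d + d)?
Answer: 69457/72 ≈ 964.68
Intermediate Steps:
s(S) = 98/3 - 2*S**2/3 (s(S) = -((S**2 + S*S) - 98)/3 = -((S**2 + S**2) - 98)/3 = -(2*S**2 - 98)/3 = -(-98 + 2*S**2)/3 = 98/3 - 2*S**2/3)
l = -2968/3 (l = -8 + (98/3 - 2/3*(-39)**2) = -8 + (98/3 - 2/3*1521) = -8 + (98/3 - 1014) = -8 - 2944/3 = -2968/3 ≈ -989.33)
x(d) = -30 + 5*(82 + d)/(2*d) (x(d) = -30 + 5*((d + 82)/(d + d)) = -30 + 5*((82 + d)/((2*d))) = -30 + 5*((82 + d)*(1/(2*d))) = -30 + 5*((82 + d)/(2*d)) = -30 + 5*(82 + d)/(2*d))
x(72) - l = (-55/2 + 205/72) - 1*(-2968/3) = (-55/2 + 205*(1/72)) + 2968/3 = (-55/2 + 205/72) + 2968/3 = -1775/72 + 2968/3 = 69457/72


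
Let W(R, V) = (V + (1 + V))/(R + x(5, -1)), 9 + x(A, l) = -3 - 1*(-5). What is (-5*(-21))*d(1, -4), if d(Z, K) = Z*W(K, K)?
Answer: 735/11 ≈ 66.818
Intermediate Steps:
x(A, l) = -7 (x(A, l) = -9 + (-3 - 1*(-5)) = -9 + (-3 + 5) = -9 + 2 = -7)
W(R, V) = (1 + 2*V)/(-7 + R) (W(R, V) = (V + (1 + V))/(R - 7) = (1 + 2*V)/(-7 + R))
d(Z, K) = Z*(1 + 2*K)/(-7 + K) (d(Z, K) = Z*((1 + 2*K)/(-7 + K)) = Z*(1 + 2*K)/(-7 + K))
(-5*(-21))*d(1, -4) = (-5*(-21))*(1*(1 + 2*(-4))/(-7 - 4)) = 105*(1*(1 - 8)/(-11)) = 105*(1*(-1/11)*(-7)) = 105*(7/11) = 735/11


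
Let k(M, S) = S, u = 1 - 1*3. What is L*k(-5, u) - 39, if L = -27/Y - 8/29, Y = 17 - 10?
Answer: -6239/203 ≈ -30.734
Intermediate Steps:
u = -2 (u = 1 - 3 = -2)
Y = 7
L = -839/203 (L = -27/7 - 8/29 = -839/203 ≈ -4.1330)
L*k(-5, u) - 39 = -839/203*(-2) - 39 = 1678/203 - 39 = -6239/203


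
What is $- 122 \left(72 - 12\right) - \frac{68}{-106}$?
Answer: $- \frac{387926}{53} \approx -7319.4$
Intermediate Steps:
$- 122 \left(72 - 12\right) - \frac{68}{-106} = - 122 \left(72 - 12\right) - - \frac{34}{53} = \left(-122\right) 60 + \frac{34}{53} = -7320 + \frac{34}{53} = - \frac{387926}{53}$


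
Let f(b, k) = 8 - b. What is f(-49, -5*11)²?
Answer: 3249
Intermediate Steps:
f(-49, -5*11)² = (8 - 1*(-49))² = (8 + 49)² = 57² = 3249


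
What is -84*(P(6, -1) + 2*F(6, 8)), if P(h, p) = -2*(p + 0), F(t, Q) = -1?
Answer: 0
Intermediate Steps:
P(h, p) = -2*p
-84*(P(6, -1) + 2*F(6, 8)) = -84*(-2*(-1) + 2*(-1)) = -84*(2 - 2) = -84*0 = 0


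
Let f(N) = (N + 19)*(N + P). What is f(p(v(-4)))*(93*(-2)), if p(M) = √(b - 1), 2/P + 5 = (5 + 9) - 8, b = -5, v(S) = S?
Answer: -5952 - 3906*I*√6 ≈ -5952.0 - 9567.7*I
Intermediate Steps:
P = 2 (P = 2/(-5 + ((5 + 9) - 8)) = 2/(-5 + (14 - 8)) = 2/(-5 + 6) = 2/1 = 2*1 = 2)
p(M) = I*√6 (p(M) = √(-5 - 1) = √(-6) = I*√6)
f(N) = (2 + N)*(19 + N) (f(N) = (N + 19)*(N + 2) = (19 + N)*(2 + N) = (2 + N)*(19 + N))
f(p(v(-4)))*(93*(-2)) = (38 + (I*√6)² + 21*(I*√6))*(93*(-2)) = (38 - 6 + 21*I*√6)*(-186) = (32 + 21*I*√6)*(-186) = -5952 - 3906*I*√6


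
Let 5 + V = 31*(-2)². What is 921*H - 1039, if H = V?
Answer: 108560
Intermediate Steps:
V = 119 (V = -5 + 31*(-2)² = -5 + 31*4 = -5 + 124 = 119)
H = 119
921*H - 1039 = 921*119 - 1039 = 109599 - 1039 = 108560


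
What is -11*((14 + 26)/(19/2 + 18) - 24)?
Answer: 248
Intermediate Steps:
-11*((14 + 26)/(19/2 + 18) - 24) = -11*(40/(19*(1/2) + 18) - 24) = -11*(40/(19/2 + 18) - 24) = -11*(40/(55/2) - 24) = -11*(40*(2/55) - 24) = -11*(16/11 - 24) = -11*(-248/11) = 248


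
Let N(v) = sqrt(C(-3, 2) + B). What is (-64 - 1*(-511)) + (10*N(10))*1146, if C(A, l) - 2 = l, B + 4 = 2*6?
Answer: 447 + 22920*sqrt(3) ≈ 40146.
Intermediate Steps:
B = 8 (B = -4 + 2*6 = -4 + 12 = 8)
C(A, l) = 2 + l
N(v) = 2*sqrt(3) (N(v) = sqrt((2 + 2) + 8) = sqrt(4 + 8) = sqrt(12) = 2*sqrt(3))
(-64 - 1*(-511)) + (10*N(10))*1146 = (-64 - 1*(-511)) + (10*(2*sqrt(3)))*1146 = (-64 + 511) + (20*sqrt(3))*1146 = 447 + 22920*sqrt(3)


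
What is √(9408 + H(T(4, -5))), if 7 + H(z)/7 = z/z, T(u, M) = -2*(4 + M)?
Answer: √9366 ≈ 96.778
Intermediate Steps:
T(u, M) = -8 - 2*M
H(z) = -42 (H(z) = -49 + 7*(z/z) = -49 + 7*1 = -49 + 7 = -42)
√(9408 + H(T(4, -5))) = √(9408 - 42) = √9366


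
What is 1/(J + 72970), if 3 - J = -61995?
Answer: 1/134968 ≈ 7.4092e-6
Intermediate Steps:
J = 61998 (J = 3 - 1*(-61995) = 3 + 61995 = 61998)
1/(J + 72970) = 1/(61998 + 72970) = 1/134968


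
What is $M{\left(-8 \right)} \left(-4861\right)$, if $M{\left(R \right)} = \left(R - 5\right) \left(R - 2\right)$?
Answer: $-631930$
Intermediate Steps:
$M{\left(R \right)} = \left(-5 + R\right) \left(-2 + R\right)$
$M{\left(-8 \right)} \left(-4861\right) = \left(10 + \left(-8\right)^{2} - -56\right) \left(-4861\right) = \left(10 + 64 + 56\right) \left(-4861\right) = 130 \left(-4861\right) = -631930$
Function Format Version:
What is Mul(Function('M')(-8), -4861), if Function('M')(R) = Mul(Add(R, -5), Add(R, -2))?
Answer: -631930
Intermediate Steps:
Function('M')(R) = Mul(Add(-5, R), Add(-2, R))
Mul(Function('M')(-8), -4861) = Mul(Add(10, Pow(-8, 2), Mul(-7, -8)), -4861) = Mul(Add(10, 64, 56), -4861) = Mul(130, -4861) = -631930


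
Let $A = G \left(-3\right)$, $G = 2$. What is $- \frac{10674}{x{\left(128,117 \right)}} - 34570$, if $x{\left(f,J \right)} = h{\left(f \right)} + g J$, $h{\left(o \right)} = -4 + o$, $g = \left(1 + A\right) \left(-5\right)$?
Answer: $- \frac{105414604}{3049} \approx -34574.0$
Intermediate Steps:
$A = -6$ ($A = 2 \left(-3\right) = -6$)
$g = 25$ ($g = \left(1 - 6\right) \left(-5\right) = \left(-5\right) \left(-5\right) = 25$)
$x{\left(f,J \right)} = -4 + f + 25 J$ ($x{\left(f,J \right)} = \left(-4 + f\right) + 25 J = -4 + f + 25 J$)
$- \frac{10674}{x{\left(128,117 \right)}} - 34570 = - \frac{10674}{-4 + 128 + 25 \cdot 117} - 34570 = - \frac{10674}{-4 + 128 + 2925} - 34570 = - \frac{10674}{3049} - 34570 = - \frac{105414604}{3049}$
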